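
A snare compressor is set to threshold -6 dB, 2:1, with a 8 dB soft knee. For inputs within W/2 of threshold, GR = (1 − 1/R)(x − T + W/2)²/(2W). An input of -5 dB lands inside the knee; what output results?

x − T + W/2 = -5 − (-6) + 4 = 5.
GR = (1 − 1/2) × 5² / 16 = 0.5 × 25 / 16 = 0.78125 dB.
Output = -5 − 0.78125 = -5.78125 dB.

-5.78125 dB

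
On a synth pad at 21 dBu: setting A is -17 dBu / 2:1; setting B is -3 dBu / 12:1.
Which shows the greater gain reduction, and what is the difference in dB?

A: GR = 38 − 38/2 = 19 dB.
B: GR = 24 − 24/12 = 22 dB.
Difference: 3 dB in favour of B.

B, by 3 dB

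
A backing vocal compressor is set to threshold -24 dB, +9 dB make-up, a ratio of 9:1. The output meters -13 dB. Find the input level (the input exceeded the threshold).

-6 dB

Stripping the +9 dB make-up gives -22 dB at the gain stage.
Post-compression overshoot = -22 − (-24) = 2 dB.
Input overshoot = R × output overshoot = 18 dB → input = -24 + 18 = -6 dB.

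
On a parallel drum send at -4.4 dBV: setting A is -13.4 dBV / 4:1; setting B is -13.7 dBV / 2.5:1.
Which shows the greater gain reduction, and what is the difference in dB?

A: 9 dB over, compressed to 2.25 dB over, so 6.75 dB of GR.
B: 9.3 dB over, compressed to 3.72 dB over, so 5.58 dB of GR.
A applies 1.17 dB more gain reduction.

A, by 1.17 dB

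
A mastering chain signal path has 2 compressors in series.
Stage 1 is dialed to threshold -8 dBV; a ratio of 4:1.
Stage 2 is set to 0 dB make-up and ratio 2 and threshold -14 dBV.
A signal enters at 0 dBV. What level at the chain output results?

Stage 1: overshoot 8 dB → 8/4 = 2 dB → -6 dBV.
Stage 2: 8 dB above -14 dBV, reduced 2:1 to 4 dB above → -10 dBV.

-10 dBV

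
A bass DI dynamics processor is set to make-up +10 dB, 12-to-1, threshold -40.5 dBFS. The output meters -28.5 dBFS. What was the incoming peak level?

Remove make-up: -28.5 − 10 = -38.5 dBFS.
Post-compression overshoot = -38.5 − (-40.5) = 2 dB.
Undo the ratio: input overshoot = 2 × 12 = 24 dB, giving input = -16.5 dBFS.

-16.5 dBFS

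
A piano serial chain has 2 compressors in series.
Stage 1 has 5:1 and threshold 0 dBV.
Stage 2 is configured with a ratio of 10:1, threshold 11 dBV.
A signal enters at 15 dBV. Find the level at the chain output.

3 dBV

Stage 1: overshoot 15 dB → 15/5 = 3 dB → 3 dBV.
Stage 2: below threshold (3 ≤ 11); passes unchanged; output 3 dBV.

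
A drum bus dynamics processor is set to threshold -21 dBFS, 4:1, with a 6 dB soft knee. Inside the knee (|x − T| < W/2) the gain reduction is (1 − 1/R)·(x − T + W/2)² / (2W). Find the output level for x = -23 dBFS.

x − T + W/2 = -23 − (-21) + 3 = 1.
GR = (1 − 1/4) × 1² / 12 = 0.75 × 1 / 12 = 0.0625 dB.
Output = -23 − 0.0625 = -23.0625 dBFS.

-23.0625 dBFS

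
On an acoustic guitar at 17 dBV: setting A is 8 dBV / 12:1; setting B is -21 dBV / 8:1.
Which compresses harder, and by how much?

A: overshoot 9 dB → output overshoot 0.75 dB → GR 8.25 dB.
B: overshoot 38 dB → output overshoot 4.75 dB → GR 33.25 dB.
B applies 25 dB more gain reduction.

B, by 25 dB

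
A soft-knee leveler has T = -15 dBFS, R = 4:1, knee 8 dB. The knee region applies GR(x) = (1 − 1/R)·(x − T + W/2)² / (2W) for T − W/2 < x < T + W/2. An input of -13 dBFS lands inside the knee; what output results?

-14.6875 dBFS

x − T + W/2 = -13 − (-15) + 4 = 6.
GR = (1 − 1/4) × 6² / 16 = 0.75 × 36 / 16 = 1.6875 dB.
Output = -13 − 1.6875 = -14.6875 dBFS.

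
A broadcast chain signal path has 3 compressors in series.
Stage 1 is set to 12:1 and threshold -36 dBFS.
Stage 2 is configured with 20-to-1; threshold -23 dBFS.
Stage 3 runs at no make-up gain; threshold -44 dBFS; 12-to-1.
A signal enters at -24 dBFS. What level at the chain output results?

-43.25 dBFS

Stage 1: 12 dB above -36 dBFS, reduced 12:1 to 1 dB above → -35 dBFS.
Stage 2: -35 dBFS ≤ -23 dBFS, so stage 2 doesn't engage; output -35 dBFS.
Stage 3: -35 dBFS is 9 dB over -44 dBFS; at 12:1 that becomes 0.75 dB over, giving -43.25 dBFS.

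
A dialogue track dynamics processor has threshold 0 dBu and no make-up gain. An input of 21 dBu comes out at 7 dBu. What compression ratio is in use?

Input overshoot = 21 − 0 = 21 dB; output overshoot = 7 − 0 = 7 dB.
Ratio = 21 / 7 = 3.

3:1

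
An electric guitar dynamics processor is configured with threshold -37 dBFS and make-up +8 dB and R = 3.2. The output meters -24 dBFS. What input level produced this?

-21 dBFS

Before make-up, the level was -24 − 8 = -32 dBFS.
The compressed level sits -32 − (-37) = 5 dB over threshold.
Before 3.2:1 compression the overshoot was 5 × 3.2 = 16 dB, so input = -37 + 16 = -21 dBFS.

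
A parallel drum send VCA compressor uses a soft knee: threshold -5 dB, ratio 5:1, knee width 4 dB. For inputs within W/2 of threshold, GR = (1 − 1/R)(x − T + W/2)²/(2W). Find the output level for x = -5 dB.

-5.4 dB

x − T + W/2 = -5 − (-5) + 2 = 2.
GR = (1 − 1/5) × 2² / 8 = 0.8 × 4 / 8 = 0.4 dB.
Output = -5 − 0.4 = -5.4 dB.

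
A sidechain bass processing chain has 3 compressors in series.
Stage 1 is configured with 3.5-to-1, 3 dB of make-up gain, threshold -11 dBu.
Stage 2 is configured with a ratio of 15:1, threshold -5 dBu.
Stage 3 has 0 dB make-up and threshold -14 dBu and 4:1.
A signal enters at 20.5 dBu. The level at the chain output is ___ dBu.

-11.65 dBu

Stage 1: 20.5 dBu is 31.5 dB over -11 dBu; at 3.5:1 that becomes 9 dB over, giving -2 dBu; +3 dB make-up → 1 dBu.
Stage 2: 6 dB above -5 dBu, reduced 15:1 to 0.4 dB above → -4.6 dBu.
Stage 3: overshoot 9.4 dB → 9.4/4 = 2.35 dB → -11.65 dBu.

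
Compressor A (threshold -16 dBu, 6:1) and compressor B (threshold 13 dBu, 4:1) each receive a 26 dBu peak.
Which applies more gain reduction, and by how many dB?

A, by 25.25 dB

A: GR = 42 − 42/6 = 35 dB.
B: GR = 13 − 13/4 = 9.75 dB.
Difference: 25.25 dB in favour of A.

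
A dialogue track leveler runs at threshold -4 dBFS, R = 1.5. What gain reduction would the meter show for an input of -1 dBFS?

1 dB

-1 dBFS exceeds the threshold by 3 dB.
After 1.5:1 compression the overshoot becomes 3/1.5 = 2 dB.
So the signal is attenuated by 3 − 2 = 1 dB.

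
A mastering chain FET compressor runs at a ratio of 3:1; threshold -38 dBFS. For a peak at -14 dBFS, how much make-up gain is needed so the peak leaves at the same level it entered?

16 dB

The peak compresses to -38 + 24/3 = -30 dBFS.
To reach -14 dBFS requires -14 − (-30) = 16 dB of make-up.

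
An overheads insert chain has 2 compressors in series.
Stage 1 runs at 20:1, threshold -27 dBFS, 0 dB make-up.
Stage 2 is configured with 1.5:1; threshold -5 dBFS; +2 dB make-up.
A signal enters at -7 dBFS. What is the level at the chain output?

Stage 1: -7 dBFS is 20 dB over -27 dBFS; at 20:1 that becomes 1 dB over, giving -26 dBFS.
Stage 2: -26 dBFS ≤ -5 dBFS, so stage 2 doesn't engage; make-up brings it to -24 dBFS.

-24 dBFS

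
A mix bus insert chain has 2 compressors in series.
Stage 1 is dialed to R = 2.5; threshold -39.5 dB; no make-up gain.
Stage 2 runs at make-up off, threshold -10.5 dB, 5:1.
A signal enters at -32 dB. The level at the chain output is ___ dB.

-36.5 dB

Stage 1: -32 dB is 7.5 dB over -39.5 dB; at 2.5:1 that becomes 3 dB over, giving -36.5 dB.
Stage 2: -36.5 dB is at or below the -10.5 dB threshold — no compression; output -36.5 dB.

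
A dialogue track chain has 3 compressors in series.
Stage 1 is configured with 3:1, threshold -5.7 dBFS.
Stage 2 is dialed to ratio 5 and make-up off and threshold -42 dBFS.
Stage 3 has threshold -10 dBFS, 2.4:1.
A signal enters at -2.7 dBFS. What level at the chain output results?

Stage 1: overshoot 3 dB → 3/3 = 1 dB → -4.7 dBFS.
Stage 2: 37.3 dB above -42 dBFS, reduced 5:1 to 7.46 dB above → -34.54 dBFS.
Stage 3: -34.54 dBFS is at or below the -10 dBFS threshold — no compression; output -34.54 dBFS.

-34.54 dBFS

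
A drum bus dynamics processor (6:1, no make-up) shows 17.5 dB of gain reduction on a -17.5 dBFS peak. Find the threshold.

Gain reduction = -17.5 − (-35) = 17.5 dB; output overshoot = GR / (R − 1) = 17.5 / 5 = 3.5 dB.
Threshold = output − output overshoot = -35 − 3.5 = -38.5 dBFS.

-38.5 dBFS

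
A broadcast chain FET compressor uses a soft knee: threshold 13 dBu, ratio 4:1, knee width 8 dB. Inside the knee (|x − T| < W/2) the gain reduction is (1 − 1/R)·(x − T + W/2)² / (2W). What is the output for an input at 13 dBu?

12.25 dBu

x − T + W/2 = 13 − 13 + 4 = 4.
GR = (1 − 1/4) × 4² / 16 = 0.75 × 16 / 16 = 0.75 dB.
Output = 13 − 0.75 = 12.25 dBu.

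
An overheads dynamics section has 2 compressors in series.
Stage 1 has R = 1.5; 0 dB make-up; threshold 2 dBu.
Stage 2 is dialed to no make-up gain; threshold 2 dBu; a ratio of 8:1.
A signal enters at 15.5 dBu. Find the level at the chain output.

3.125 dBu

Stage 1: overshoot 13.5 dB → 13.5/1.5 = 9 dB → 11 dBu.
Stage 2: 11 dBu is 9 dB over 2 dBu; at 8:1 that becomes 1.125 dB over, giving 3.125 dBu.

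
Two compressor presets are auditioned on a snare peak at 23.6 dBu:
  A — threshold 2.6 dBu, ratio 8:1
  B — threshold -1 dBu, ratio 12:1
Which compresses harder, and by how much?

B, by 4.175 dB

A: overshoot 21 dB → output overshoot 2.625 dB → GR 18.375 dB.
B: overshoot 24.6 dB → output overshoot 2.05 dB → GR 22.55 dB.
B applies 4.175 dB more gain reduction.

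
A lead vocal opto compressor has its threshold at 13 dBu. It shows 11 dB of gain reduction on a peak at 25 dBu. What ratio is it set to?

Input overshoot = 25 − 13 = 12 dB.
Output overshoot = 12 − 11 = 1 dB.
Ratio = input overshoot / output overshoot = 12 / 1 = 12.

12:1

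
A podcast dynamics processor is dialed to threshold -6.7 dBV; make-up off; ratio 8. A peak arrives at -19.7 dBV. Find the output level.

-19.7 dBV is 13 dB below the -6.7 dBV threshold, so no gain reduction is applied.
Output = input = -19.7 dBV.

-19.7 dBV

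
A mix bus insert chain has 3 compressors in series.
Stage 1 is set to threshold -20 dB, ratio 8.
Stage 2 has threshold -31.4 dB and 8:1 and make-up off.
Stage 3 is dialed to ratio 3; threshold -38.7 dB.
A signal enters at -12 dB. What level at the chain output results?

-35.75 dB

Stage 1: 8 dB above -20 dB, reduced 8:1 to 1 dB above → -19 dB.
Stage 2: -19 dB is 12.4 dB over -31.4 dB; at 8:1 that becomes 1.55 dB over, giving -29.85 dB.
Stage 3: -29.85 dB is 8.85 dB over -38.7 dB; at 3:1 that becomes 2.95 dB over, giving -35.75 dB.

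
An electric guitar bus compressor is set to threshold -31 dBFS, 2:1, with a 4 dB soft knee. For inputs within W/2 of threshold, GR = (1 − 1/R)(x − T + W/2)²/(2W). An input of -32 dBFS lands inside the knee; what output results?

-32.0625 dBFS

x − T + W/2 = -32 − (-31) + 2 = 1.
GR = (1 − 1/2) × 1² / 8 = 0.5 × 1 / 8 = 0.0625 dB.
Output = -32 − 0.0625 = -32.0625 dBFS.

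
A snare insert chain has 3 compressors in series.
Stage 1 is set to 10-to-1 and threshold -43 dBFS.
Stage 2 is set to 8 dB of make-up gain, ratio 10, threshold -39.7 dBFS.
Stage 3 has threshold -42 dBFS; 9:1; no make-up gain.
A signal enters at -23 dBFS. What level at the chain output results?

-41 dBFS

Stage 1: -23 dBFS is 20 dB over -43 dBFS; at 10:1 that becomes 2 dB over, giving -41 dBFS.
Stage 2: -41 dBFS is at or below the -39.7 dBFS threshold — no compression; make-up brings it to -33 dBFS.
Stage 3: overshoot 9 dB → 9/9 = 1 dB → -41 dBFS.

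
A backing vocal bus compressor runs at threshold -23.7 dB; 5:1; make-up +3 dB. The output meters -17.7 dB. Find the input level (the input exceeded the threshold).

Stripping the +3 dB make-up gives -20.7 dB at the gain stage.
Post-compression overshoot = -20.7 − (-23.7) = 3 dB.
Input overshoot = R × output overshoot = 15 dB → input = -23.7 + 15 = -8.7 dB.

-8.7 dB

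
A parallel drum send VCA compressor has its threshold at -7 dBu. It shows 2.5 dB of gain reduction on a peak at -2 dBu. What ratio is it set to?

2:1

Input overshoot = -2 − (-7) = 5 dB.
Output overshoot = 5 − 2.5 = 2.5 dB.
Ratio = input overshoot / output overshoot = 5 / 2.5 = 2.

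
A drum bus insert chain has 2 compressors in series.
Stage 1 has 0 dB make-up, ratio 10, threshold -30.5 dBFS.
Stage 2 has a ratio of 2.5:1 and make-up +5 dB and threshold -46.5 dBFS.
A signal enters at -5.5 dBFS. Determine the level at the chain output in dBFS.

-34.1 dBFS

Stage 1: 25 dB above -30.5 dBFS, reduced 10:1 to 2.5 dB above → -28 dBFS.
Stage 2: 18.5 dB above -46.5 dBFS, reduced 2.5:1 to 7.4 dB above → -39.1 dBFS; +5 dB make-up → -34.1 dBFS.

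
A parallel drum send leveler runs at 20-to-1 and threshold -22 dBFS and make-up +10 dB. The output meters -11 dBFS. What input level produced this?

Stripping the +10 dB make-up gives -21 dBFS at the gain stage.
The compressed level sits -21 − (-22) = 1 dB over threshold.
Undo the ratio: input overshoot = 1 × 20 = 20 dB, giving input = -2 dBFS.

-2 dBFS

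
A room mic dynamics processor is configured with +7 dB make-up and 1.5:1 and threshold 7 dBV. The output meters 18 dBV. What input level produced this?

13 dBV

Stripping the +7 dB make-up gives 11 dBV at the gain stage.
Post-compression overshoot = 11 − 7 = 4 dB.
Input overshoot = R × output overshoot = 6 dB → input = 7 + 6 = 13 dBV.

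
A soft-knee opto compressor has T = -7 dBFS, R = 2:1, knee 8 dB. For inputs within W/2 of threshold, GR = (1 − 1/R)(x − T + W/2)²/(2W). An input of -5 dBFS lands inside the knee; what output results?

x − T + W/2 = -5 − (-7) + 4 = 6.
GR = (1 − 1/2) × 6² / 16 = 0.5 × 36 / 16 = 1.125 dB.
Output = -5 − 1.125 = -6.125 dBFS.

-6.125 dBFS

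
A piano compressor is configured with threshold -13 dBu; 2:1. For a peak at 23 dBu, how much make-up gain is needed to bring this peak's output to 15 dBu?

Overshoot 36 dB → 36/2 = 18 dB after compression, so the compressed level is -13 + 18 = 5 dBu.
Make-up = target − compressed = 15 − 5 = 10 dB.

10 dB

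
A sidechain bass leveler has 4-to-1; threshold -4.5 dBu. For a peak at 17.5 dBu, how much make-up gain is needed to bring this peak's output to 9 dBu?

8 dB

Without make-up, output = threshold + overshoot/4 = -4.5 + 5.5 = 1 dBu.
Gap to target: 8 dB.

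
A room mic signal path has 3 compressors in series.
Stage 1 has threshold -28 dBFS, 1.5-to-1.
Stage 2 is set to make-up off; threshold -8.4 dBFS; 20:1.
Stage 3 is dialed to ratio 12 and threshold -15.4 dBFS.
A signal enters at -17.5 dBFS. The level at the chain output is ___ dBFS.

-21 dBFS

Stage 1: 10.5 dB above -28 dBFS, reduced 1.5:1 to 7 dB above → -21 dBFS.
Stage 2: -21 dBFS is at or below the -8.4 dBFS threshold — no compression; output -21 dBFS.
Stage 3: -21 dBFS is at or below the -15.4 dBFS threshold — no compression; output -21 dBFS.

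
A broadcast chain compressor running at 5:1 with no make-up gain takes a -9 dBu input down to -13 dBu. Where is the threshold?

Let T be the threshold. Output overshoot = (input overshoot)/R, so -13 − T = (-9 − T)/5.
5·(-13 − T) = -9 − T → 4·T = -65 − (-9) = -56.
T = -56/4 = -14 dBu.

-14 dBu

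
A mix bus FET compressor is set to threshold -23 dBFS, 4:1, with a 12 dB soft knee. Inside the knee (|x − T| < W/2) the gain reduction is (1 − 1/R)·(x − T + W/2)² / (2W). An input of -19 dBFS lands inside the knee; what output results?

-22.125 dBFS

x − T + W/2 = -19 − (-23) + 6 = 10.
GR = (1 − 1/4) × 10² / 24 = 0.75 × 100 / 24 = 3.125 dB.
Output = -19 − 3.125 = -22.125 dBFS.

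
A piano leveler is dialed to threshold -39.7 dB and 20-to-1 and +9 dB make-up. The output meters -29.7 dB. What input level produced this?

Stripping the +9 dB make-up gives -38.7 dB at the gain stage.
That's 1 dB above the -39.7 dB threshold.
Before 20:1 compression the overshoot was 1 × 20 = 20 dB, so input = -39.7 + 20 = -19.7 dB.

-19.7 dB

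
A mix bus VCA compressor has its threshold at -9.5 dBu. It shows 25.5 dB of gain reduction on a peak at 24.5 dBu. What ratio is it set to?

4:1

Input overshoot = 24.5 − (-9.5) = 34 dB.
Output overshoot = 34 − 25.5 = 8.5 dB.
Ratio = input overshoot / output overshoot = 34 / 8.5 = 4.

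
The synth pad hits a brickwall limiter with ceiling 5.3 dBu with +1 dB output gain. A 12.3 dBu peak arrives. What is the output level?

6.3 dBu

At ∞:1, everything above 5.3 dBu is held at the ceiling.
Output gain then adds 1 dB: 5.3 + 1 = 6.3 dBu.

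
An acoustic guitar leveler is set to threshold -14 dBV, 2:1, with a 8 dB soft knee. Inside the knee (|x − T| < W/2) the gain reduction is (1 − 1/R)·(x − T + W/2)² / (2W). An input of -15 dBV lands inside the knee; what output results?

-15.28125 dBV

x − T + W/2 = -15 − (-14) + 4 = 3.
GR = (1 − 1/2) × 3² / 16 = 0.5 × 9 / 16 = 0.28125 dB.
Output = -15 − 0.28125 = -15.28125 dBV.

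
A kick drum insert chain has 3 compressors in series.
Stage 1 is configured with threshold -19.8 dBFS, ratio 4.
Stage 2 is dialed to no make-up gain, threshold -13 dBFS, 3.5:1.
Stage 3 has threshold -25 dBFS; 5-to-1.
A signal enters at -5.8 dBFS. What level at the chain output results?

-23.26 dBFS

Stage 1: overshoot 14 dB → 14/4 = 3.5 dB → -16.3 dBFS.
Stage 2: -16.3 dBFS is at or below the -13 dBFS threshold — no compression; output -16.3 dBFS.
Stage 3: overshoot 8.7 dB → 8.7/5 = 1.74 dB → -23.26 dBFS.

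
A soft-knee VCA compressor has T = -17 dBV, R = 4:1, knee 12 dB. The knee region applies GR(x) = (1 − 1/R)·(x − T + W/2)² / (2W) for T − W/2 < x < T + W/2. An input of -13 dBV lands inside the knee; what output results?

-16.125 dBV

x − T + W/2 = -13 − (-17) + 6 = 10.
GR = (1 − 1/4) × 10² / 24 = 0.75 × 100 / 24 = 3.125 dB.
Output = -13 − 3.125 = -16.125 dBV.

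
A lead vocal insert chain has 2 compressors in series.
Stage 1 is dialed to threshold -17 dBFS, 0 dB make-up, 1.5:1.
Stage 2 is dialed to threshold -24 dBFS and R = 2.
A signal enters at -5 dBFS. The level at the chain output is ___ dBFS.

-16.5 dBFS

Stage 1: -5 dBFS is 12 dB over -17 dBFS; at 1.5:1 that becomes 8 dB over, giving -9 dBFS.
Stage 2: -9 dBFS is 15 dB over -24 dBFS; at 2:1 that becomes 7.5 dB over, giving -16.5 dBFS.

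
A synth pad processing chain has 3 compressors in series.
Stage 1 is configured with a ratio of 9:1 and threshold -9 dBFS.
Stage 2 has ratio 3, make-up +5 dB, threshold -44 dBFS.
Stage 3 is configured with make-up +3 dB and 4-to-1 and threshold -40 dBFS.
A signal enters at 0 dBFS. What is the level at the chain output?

-33.75 dBFS

Stage 1: 0 dBFS is 9 dB over -9 dBFS; at 9:1 that becomes 1 dB over, giving -8 dBFS.
Stage 2: overshoot 36 dB → 36/3 = 12 dB → -32 dBFS; +5 dB make-up → -27 dBFS.
Stage 3: overshoot 13 dB → 13/4 = 3.25 dB → -36.75 dBFS; +3 dB make-up → -33.75 dBFS.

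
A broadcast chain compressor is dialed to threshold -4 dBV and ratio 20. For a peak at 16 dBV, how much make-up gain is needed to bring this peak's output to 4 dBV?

The peak compresses to -4 + 20/20 = -3 dBV.
To reach 4 dBV requires 4 − (-3) = 7 dB of make-up.

7 dB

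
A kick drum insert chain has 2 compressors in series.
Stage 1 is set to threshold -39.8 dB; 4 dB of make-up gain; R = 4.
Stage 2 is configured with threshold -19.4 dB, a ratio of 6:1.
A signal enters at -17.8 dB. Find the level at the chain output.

Stage 1: overshoot 22 dB → 22/4 = 5.5 dB → -34.3 dB; +4 dB make-up → -30.3 dB.
Stage 2: -30.3 dB is at or below the -19.4 dB threshold — no compression; output -30.3 dB.

-30.3 dB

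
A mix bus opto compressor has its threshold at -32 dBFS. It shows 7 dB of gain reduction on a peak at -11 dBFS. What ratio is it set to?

1.5:1

Input overshoot = -11 − (-32) = 21 dB.
Output overshoot = 21 − 7 = 14 dB.
Ratio = input overshoot / output overshoot = 21 / 14 = 1.5.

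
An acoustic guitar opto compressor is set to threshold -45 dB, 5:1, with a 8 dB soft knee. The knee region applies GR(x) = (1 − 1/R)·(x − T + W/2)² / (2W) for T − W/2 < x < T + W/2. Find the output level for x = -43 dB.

-44.8 dB

x − T + W/2 = -43 − (-45) + 4 = 6.
GR = (1 − 1/5) × 6² / 16 = 0.8 × 36 / 16 = 1.8 dB.
Output = -43 − 1.8 = -44.8 dB.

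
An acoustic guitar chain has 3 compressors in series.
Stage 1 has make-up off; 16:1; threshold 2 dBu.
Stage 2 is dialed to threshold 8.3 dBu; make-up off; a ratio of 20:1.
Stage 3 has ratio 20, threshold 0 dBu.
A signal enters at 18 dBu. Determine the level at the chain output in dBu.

0.15 dBu

Stage 1: 18 dBu is 16 dB over 2 dBu; at 16:1 that becomes 1 dB over, giving 3 dBu.
Stage 2: below threshold (3 ≤ 8.3); passes unchanged; output 3 dBu.
Stage 3: 3 dBu is 3 dB over 0 dBu; at 20:1 that becomes 0.15 dB over, giving 0.15 dBu.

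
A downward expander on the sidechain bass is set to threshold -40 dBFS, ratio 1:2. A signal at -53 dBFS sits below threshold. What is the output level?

-66 dBFS

Undershoot = (-40) − (-53) = 13 dB.
At 1:2, that expands to 26 dB under threshold.
Output = -40 − 26 = -66 dBFS.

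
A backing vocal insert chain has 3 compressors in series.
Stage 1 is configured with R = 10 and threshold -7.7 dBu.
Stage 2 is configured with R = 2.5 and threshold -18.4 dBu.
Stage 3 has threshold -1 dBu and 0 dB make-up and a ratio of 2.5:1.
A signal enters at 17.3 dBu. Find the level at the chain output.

Stage 1: overshoot 25 dB → 25/10 = 2.5 dB → -5.2 dBu.
Stage 2: 13.2 dB above -18.4 dBu, reduced 2.5:1 to 5.28 dB above → -13.12 dBu.
Stage 3: below threshold (-13.12 ≤ -1); passes unchanged; output -13.12 dBu.

-13.12 dBu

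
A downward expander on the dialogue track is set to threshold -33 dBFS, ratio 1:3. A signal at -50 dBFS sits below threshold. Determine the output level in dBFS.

Undershoot = (-33) − (-50) = 17 dB.
At 1:3, that expands to 51 dB under threshold.
Output = -33 − 51 = -84 dBFS.

-84 dBFS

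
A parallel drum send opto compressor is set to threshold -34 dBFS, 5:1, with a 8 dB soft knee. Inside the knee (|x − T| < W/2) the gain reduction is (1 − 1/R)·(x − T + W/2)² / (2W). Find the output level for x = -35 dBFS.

-35.45 dBFS

x − T + W/2 = -35 − (-34) + 4 = 3.
GR = (1 − 1/5) × 3² / 16 = 0.8 × 9 / 16 = 0.45 dB.
Output = -35 − 0.45 = -35.45 dBFS.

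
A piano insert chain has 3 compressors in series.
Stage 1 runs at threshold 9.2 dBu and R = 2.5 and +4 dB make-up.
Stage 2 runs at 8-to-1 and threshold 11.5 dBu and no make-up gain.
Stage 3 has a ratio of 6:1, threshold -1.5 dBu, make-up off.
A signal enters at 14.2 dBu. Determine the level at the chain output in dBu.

0.74375 dBu

Stage 1: 14.2 dBu is 5 dB over 9.2 dBu; at 2.5:1 that becomes 2 dB over, giving 11.2 dBu; +4 dB make-up → 15.2 dBu.
Stage 2: 3.7 dB above 11.5 dBu, reduced 8:1 to 0.4625 dB above → 11.9625 dBu.
Stage 3: 11.9625 dBu is 13.4625 dB over -1.5 dBu; at 6:1 that becomes 2.24375 dB over, giving 0.74375 dBu.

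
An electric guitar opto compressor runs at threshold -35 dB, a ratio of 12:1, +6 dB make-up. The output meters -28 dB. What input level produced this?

-23 dB

Remove make-up: -28 − 6 = -34 dB.
The compressed level sits -34 − (-35) = 1 dB over threshold.
Before 12:1 compression the overshoot was 1 × 12 = 12 dB, so input = -35 + 12 = -23 dB.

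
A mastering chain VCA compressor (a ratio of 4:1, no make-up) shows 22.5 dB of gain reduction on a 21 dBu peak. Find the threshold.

-9 dBu

Input is 30 dB above T (since output overshoot × R = input overshoot: (-1.5 − T)·4 = 21 − T gives T = -9 dBu).
Check: -9 + (21 − (-9))/4 = -9 + 7.5 = -1.5 dBu. ✓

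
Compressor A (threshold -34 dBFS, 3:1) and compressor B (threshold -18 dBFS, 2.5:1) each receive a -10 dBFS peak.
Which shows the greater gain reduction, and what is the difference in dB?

A: 24 dB over, compressed to 8 dB over, so 16 dB of GR.
B: 8 dB over, compressed to 3.2 dB over, so 4.8 dB of GR.
A applies 11.2 dB more gain reduction.

A, by 11.2 dB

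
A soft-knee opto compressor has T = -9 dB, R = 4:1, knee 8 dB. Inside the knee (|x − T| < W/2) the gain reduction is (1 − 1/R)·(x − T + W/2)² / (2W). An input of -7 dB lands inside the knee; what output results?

x − T + W/2 = -7 − (-9) + 4 = 6.
GR = (1 − 1/4) × 6² / 16 = 0.75 × 36 / 16 = 1.6875 dB.
Output = -7 − 1.6875 = -8.6875 dB.

-8.6875 dB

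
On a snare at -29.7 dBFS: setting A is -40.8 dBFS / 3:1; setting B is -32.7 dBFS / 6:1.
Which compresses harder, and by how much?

A: 11.1 dB over, compressed to 3.7 dB over, so 7.4 dB of GR.
B: 3 dB over, compressed to 0.5 dB over, so 2.5 dB of GR.
A reduces 4.9 dB more.

A, by 4.9 dB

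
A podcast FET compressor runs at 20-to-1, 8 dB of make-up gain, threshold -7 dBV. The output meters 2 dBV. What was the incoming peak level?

Remove make-up: 2 − 8 = -6 dBV.
Post-compression overshoot = -6 − (-7) = 1 dB.
Input overshoot = R × output overshoot = 20 dB → input = -7 + 20 = 13 dBV.

13 dBV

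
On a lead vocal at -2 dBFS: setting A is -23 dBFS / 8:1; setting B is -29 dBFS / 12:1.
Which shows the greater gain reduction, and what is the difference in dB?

A: 21 dB over, compressed to 2.625 dB over, so 18.375 dB of GR.
B: 27 dB over, compressed to 2.25 dB over, so 24.75 dB of GR.
B applies 6.375 dB more gain reduction.

B, by 6.375 dB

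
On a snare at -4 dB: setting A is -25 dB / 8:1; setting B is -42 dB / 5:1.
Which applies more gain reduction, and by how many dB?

A: 21 dB over, compressed to 2.625 dB over, so 18.375 dB of GR.
B: 38 dB over, compressed to 7.6 dB over, so 30.4 dB of GR.
Difference: 12.025 dB in favour of B.

B, by 12.025 dB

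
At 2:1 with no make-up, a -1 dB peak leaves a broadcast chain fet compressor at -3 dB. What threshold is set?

Input is 4 dB above T (since output overshoot × R = input overshoot: (-3 − T)·2 = -1 − T gives T = -5 dB).
Check: -5 + (-1 − (-5))/2 = -5 + 2 = -3 dB. ✓

-5 dB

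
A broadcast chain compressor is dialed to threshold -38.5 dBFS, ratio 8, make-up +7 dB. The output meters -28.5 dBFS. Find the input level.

Remove make-up: -28.5 − 7 = -35.5 dBFS.
That's 3 dB above the -38.5 dBFS threshold.
Before 8:1 compression the overshoot was 3 × 8 = 24 dB, so input = -38.5 + 24 = -14.5 dBFS.

-14.5 dBFS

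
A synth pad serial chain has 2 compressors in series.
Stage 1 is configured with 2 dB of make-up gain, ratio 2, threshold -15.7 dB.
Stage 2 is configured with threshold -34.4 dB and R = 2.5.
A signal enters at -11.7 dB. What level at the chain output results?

Stage 1: overshoot 4 dB → 4/2 = 2 dB → -13.7 dB; +2 dB make-up → -11.7 dB.
Stage 2: -11.7 dB is 22.7 dB over -34.4 dB; at 2.5:1 that becomes 9.08 dB over, giving -25.32 dB.

-25.32 dB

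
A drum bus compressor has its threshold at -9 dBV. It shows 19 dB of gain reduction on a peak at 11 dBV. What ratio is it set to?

Input overshoot = 11 − (-9) = 20 dB.
Output overshoot = 20 − 19 = 1 dB.
Ratio = input overshoot / output overshoot = 20 / 1 = 20.

20:1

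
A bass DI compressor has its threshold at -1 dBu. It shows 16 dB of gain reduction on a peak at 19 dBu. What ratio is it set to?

Input overshoot = 19 − (-1) = 20 dB.
Output overshoot = 20 − 16 = 4 dB.
Ratio = input overshoot / output overshoot = 20 / 4 = 5.

5:1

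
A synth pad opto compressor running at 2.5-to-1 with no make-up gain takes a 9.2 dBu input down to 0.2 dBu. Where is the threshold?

-5.8 dBu

Gain reduction = 9.2 − 0.2 = 9 dB; output overshoot = GR / (R − 1) = 9 / 1.5 = 6 dB.
Threshold = output − output overshoot = 0.2 − 6 = -5.8 dBu.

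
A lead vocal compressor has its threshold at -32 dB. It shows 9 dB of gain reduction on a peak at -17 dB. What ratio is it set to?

Input overshoot = -17 − (-32) = 15 dB.
Output overshoot = 15 − 9 = 6 dB.
Ratio = input overshoot / output overshoot = 15 / 6 = 2.5.

2.5:1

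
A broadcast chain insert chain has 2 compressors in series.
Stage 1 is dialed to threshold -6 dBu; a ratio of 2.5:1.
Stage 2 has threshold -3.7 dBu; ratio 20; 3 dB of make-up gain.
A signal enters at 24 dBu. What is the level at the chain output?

-0.215 dBu

Stage 1: overshoot 30 dB → 30/2.5 = 12 dB → 6 dBu.
Stage 2: 6 dBu is 9.7 dB over -3.7 dBu; at 20:1 that becomes 0.485 dB over, giving -3.215 dBu; +3 dB make-up → -0.215 dBu.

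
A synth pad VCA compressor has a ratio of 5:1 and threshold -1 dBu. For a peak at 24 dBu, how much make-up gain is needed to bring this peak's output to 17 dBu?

13 dB

The peak compresses to -1 + 25/5 = 4 dBu.
To reach 17 dBu requires 17 − 4 = 13 dB of make-up.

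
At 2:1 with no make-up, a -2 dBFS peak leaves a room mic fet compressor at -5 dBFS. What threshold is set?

Input is 6 dB above T (since output overshoot × R = input overshoot: (-5 − T)·2 = -2 − T gives T = -8 dBFS).
Check: -8 + (-2 − (-8))/2 = -8 + 3 = -5 dBFS. ✓

-8 dBFS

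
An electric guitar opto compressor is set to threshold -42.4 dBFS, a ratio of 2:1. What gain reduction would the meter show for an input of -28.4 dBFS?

The signal is 14 dB above threshold.
A 2:1 ratio leaves 7 dB of that excess.
So the signal is attenuated by 14 − 7 = 7 dB.

7 dB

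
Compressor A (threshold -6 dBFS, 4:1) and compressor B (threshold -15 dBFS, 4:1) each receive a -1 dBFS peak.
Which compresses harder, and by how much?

B, by 6.75 dB

A: 5 dB over, compressed to 1.25 dB over, so 3.75 dB of GR.
B: 14 dB over, compressed to 3.5 dB over, so 10.5 dB of GR.
B reduces 6.75 dB more.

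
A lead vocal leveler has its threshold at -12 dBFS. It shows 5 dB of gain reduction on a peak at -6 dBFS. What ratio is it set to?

6:1

Input overshoot = -6 − (-12) = 6 dB.
Output overshoot = 6 − 5 = 1 dB.
Ratio = input overshoot / output overshoot = 6 / 1 = 6.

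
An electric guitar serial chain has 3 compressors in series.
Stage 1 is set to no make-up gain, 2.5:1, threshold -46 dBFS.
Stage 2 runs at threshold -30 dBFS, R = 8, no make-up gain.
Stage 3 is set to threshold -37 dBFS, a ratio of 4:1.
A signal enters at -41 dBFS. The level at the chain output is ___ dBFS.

-44 dBFS

Stage 1: 5 dB above -46 dBFS, reduced 2.5:1 to 2 dB above → -44 dBFS.
Stage 2: -44 dBFS ≤ -30 dBFS, so stage 2 doesn't engage; output -44 dBFS.
Stage 3: -44 dBFS ≤ -37 dBFS, so stage 3 doesn't engage; output -44 dBFS.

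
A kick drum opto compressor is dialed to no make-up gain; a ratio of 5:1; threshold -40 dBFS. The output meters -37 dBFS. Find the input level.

Post-compression overshoot = -37 − (-40) = 3 dB.
Undo the ratio: input overshoot = 3 × 5 = 15 dB, giving input = -25 dBFS.

-25 dBFS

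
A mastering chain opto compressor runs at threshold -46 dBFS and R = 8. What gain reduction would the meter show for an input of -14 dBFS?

28 dB

-14 dBFS exceeds the threshold by 32 dB.
A 8:1 ratio leaves 4 dB of that excess.
Gain reduction = 32 − 4 = 28 dB.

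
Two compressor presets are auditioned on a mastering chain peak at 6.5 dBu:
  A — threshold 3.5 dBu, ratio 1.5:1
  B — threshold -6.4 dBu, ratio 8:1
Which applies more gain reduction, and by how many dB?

A: overshoot 3 dB → output overshoot 2 dB → GR 1 dB.
B: overshoot 12.9 dB → output overshoot 1.6125 dB → GR 11.2875 dB.
Difference: 10.2875 dB in favour of B.

B, by 10.2875 dB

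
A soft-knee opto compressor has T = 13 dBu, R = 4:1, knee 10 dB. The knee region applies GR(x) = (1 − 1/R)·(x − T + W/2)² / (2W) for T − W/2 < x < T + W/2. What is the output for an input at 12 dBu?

11.4 dBu

x − T + W/2 = 12 − 13 + 5 = 4.
GR = (1 − 1/4) × 4² / 20 = 0.75 × 16 / 20 = 0.6 dB.
Output = 12 − 0.6 = 11.4 dBu.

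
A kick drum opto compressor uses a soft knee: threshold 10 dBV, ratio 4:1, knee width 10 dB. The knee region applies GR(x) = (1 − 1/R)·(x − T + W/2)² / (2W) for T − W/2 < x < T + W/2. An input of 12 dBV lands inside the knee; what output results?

x − T + W/2 = 12 − 10 + 5 = 7.
GR = (1 − 1/4) × 7² / 20 = 0.75 × 49 / 20 = 1.8375 dB.
Output = 12 − 1.8375 = 10.1625 dBV.

10.1625 dBV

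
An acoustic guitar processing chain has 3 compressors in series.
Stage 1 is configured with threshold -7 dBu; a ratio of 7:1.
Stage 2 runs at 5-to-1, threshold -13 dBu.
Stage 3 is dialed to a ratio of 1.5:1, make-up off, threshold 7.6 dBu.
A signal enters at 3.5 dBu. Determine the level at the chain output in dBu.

Stage 1: 10.5 dB above -7 dBu, reduced 7:1 to 1.5 dB above → -5.5 dBu.
Stage 2: 7.5 dB above -13 dBu, reduced 5:1 to 1.5 dB above → -11.5 dBu.
Stage 3: -11.5 dBu ≤ 7.6 dBu, so stage 3 doesn't engage; output -11.5 dBu.

-11.5 dBu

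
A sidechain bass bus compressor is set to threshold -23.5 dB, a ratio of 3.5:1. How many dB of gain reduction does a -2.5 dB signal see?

15 dB

-2.5 dB exceeds the threshold by 21 dB.
A 3.5:1 ratio leaves 6 dB of that excess.
GR = overshoot in − overshoot out = 21 − 6 = 15 dB.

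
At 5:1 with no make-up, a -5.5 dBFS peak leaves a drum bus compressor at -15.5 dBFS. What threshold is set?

-18 dBFS

Input is 12.5 dB above T (since output overshoot × R = input overshoot: (-15.5 − T)·5 = -5.5 − T gives T = -18 dBFS).
Check: -18 + (-5.5 − (-18))/5 = -18 + 2.5 = -15.5 dBFS. ✓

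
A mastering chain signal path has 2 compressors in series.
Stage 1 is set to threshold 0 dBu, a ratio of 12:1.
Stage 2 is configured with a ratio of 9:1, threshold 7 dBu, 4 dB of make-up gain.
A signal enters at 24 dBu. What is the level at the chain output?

6 dBu

Stage 1: overshoot 24 dB → 24/12 = 2 dB → 2 dBu.
Stage 2: below threshold (2 ≤ 7); passes unchanged; make-up brings it to 6 dBu.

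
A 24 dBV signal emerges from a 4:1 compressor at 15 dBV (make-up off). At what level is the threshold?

12 dBV

Gain reduction = 24 − 15 = 9 dB; output overshoot = GR / (R − 1) = 9 / 3 = 3 dB.
Threshold = output − output overshoot = 15 − 3 = 12 dBV.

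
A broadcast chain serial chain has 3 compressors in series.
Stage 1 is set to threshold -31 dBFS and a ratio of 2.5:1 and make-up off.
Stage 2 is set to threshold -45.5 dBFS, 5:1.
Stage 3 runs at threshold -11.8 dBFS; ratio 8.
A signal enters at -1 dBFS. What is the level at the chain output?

Stage 1: overshoot 30 dB → 30/2.5 = 12 dB → -19 dBFS.
Stage 2: -19 dBFS is 26.5 dB over -45.5 dBFS; at 5:1 that becomes 5.3 dB over, giving -40.2 dBFS.
Stage 3: -40.2 dBFS ≤ -11.8 dBFS, so stage 3 doesn't engage; output -40.2 dBFS.

-40.2 dBFS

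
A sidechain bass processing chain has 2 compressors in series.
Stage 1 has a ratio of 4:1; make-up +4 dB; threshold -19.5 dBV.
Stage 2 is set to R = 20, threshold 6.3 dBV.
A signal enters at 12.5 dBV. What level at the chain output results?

Stage 1: 32 dB above -19.5 dBV, reduced 4:1 to 8 dB above → -11.5 dBV; +4 dB make-up → -7.5 dBV.
Stage 2: -7.5 dBV is at or below the 6.3 dBV threshold — no compression; output -7.5 dBV.

-7.5 dBV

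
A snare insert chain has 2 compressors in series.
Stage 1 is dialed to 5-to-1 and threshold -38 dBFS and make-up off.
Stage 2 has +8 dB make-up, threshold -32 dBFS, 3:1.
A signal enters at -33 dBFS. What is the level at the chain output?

Stage 1: 5 dB above -38 dBFS, reduced 5:1 to 1 dB above → -37 dBFS.
Stage 2: -37 dBFS is at or below the -32 dBFS threshold — no compression; make-up brings it to -29 dBFS.

-29 dBFS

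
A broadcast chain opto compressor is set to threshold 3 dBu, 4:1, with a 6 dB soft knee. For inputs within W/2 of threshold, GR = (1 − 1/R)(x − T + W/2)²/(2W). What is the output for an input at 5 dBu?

x − T + W/2 = 5 − 3 + 3 = 5.
GR = (1 − 1/4) × 5² / 12 = 0.75 × 25 / 12 = 1.5625 dB.
Output = 5 − 1.5625 = 3.4375 dBu.

3.4375 dBu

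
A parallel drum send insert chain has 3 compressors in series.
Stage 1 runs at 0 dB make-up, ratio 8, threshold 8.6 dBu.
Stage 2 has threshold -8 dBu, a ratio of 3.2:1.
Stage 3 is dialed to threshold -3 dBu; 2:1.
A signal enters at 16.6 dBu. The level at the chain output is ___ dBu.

Stage 1: 8 dB above 8.6 dBu, reduced 8:1 to 1 dB above → 9.6 dBu.
Stage 2: overshoot 17.6 dB → 17.6/3.2 = 5.5 dB → -2.5 dBu.
Stage 3: -2.5 dBu is 0.5 dB over -3 dBu; at 2:1 that becomes 0.25 dB over, giving -2.75 dBu.

-2.75 dBu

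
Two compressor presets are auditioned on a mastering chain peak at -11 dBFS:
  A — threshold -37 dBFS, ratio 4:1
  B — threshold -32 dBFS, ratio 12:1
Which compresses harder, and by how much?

A: overshoot 26 dB → output overshoot 6.5 dB → GR 19.5 dB.
B: overshoot 21 dB → output overshoot 1.75 dB → GR 19.25 dB.
A applies 0.25 dB more gain reduction.

A, by 0.25 dB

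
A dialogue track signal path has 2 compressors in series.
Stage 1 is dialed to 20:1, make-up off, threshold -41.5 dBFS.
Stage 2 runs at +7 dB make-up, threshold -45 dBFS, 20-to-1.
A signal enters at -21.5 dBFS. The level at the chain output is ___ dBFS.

Stage 1: 20 dB above -41.5 dBFS, reduced 20:1 to 1 dB above → -40.5 dBFS.
Stage 2: 4.5 dB above -45 dBFS, reduced 20:1 to 0.225 dB above → -44.775 dBFS; +7 dB make-up → -37.775 dBFS.

-37.775 dBFS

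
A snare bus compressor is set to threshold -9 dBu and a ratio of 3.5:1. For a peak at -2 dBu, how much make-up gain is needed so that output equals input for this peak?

5 dB

Overshoot 7 dB → 7/3.5 = 2 dB after compression, so the compressed level is -9 + 2 = -7 dBu.
Make-up = target − compressed = -2 − (-7) = 5 dB.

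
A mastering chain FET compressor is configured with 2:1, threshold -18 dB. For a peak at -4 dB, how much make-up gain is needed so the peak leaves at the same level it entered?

Overshoot 14 dB → 14/2 = 7 dB after compression, so the compressed level is -18 + 7 = -11 dB.
Make-up = target − compressed = -4 − (-11) = 7 dB.

7 dB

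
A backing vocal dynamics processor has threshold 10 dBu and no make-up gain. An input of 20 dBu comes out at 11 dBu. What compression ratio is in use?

Input overshoot = 20 − 10 = 10 dB; output overshoot = 11 − 10 = 1 dB.
Ratio = 10 / 1 = 10.

10:1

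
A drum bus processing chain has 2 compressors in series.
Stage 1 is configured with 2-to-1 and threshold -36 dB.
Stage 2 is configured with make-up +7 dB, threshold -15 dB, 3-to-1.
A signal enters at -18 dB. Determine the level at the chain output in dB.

-20 dB

Stage 1: -18 dB is 18 dB over -36 dB; at 2:1 that becomes 9 dB over, giving -27 dB.
Stage 2: -27 dB is at or below the -15 dB threshold — no compression; make-up brings it to -20 dB.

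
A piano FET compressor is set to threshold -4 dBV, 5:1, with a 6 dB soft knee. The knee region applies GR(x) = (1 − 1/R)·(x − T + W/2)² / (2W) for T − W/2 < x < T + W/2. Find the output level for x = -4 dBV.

-4.6 dBV

x − T + W/2 = -4 − (-4) + 3 = 3.
GR = (1 − 1/5) × 3² / 12 = 0.8 × 9 / 12 = 0.6 dB.
Output = -4 − 0.6 = -4.6 dBV.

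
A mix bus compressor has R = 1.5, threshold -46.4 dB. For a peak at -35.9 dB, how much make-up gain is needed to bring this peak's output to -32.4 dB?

7 dB

The peak compresses to -46.4 + 10.5/1.5 = -39.4 dB.
To reach -32.4 dB requires -32.4 − (-39.4) = 7 dB of make-up.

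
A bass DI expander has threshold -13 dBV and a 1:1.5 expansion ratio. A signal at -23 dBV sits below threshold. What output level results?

-28 dBV

Undershoot = (-13) − (-23) = 10 dB.
At 1:1.5, that expands to 15 dB under threshold.
Output = -13 − 15 = -28 dBV.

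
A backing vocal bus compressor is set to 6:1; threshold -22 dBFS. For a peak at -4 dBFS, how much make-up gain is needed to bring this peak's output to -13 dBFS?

Overshoot 18 dB → 18/6 = 3 dB after compression, so the compressed level is -22 + 3 = -19 dBFS.
Make-up = target − compressed = -13 − (-19) = 6 dB.

6 dB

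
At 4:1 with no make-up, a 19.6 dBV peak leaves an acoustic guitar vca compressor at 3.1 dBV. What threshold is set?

-2.4 dBV

Let T be the threshold. Output overshoot = (input overshoot)/R, so 3.1 − T = (19.6 − T)/4.
4·(3.1 − T) = 19.6 − T → 3·T = 12.4 − 19.6 = -7.2.
T = -7.2/3 = -2.4 dBV.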